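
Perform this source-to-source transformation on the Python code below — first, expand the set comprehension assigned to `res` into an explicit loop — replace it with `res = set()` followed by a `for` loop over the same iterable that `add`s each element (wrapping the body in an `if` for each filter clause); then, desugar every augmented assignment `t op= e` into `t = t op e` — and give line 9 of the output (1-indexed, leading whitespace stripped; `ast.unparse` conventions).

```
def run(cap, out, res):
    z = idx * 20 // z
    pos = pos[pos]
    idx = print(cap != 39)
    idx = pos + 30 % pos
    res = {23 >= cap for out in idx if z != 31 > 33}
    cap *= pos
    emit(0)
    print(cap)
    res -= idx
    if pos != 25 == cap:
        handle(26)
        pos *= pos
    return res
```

res.add(23 >= cap)

Transformed code:
def run(cap, out, res):
    z = idx * 20 // z
    pos = pos[pos]
    idx = print(cap != 39)
    idx = pos + 30 % pos
    res = set()
    for out in idx:
        if z != 31 > 33:
            res.add(23 >= cap)
    cap = cap * pos
    emit(0)
    print(cap)
    res = res - idx
    if pos != 25 == cap:
        handle(26)
        pos = pos * pos
    return res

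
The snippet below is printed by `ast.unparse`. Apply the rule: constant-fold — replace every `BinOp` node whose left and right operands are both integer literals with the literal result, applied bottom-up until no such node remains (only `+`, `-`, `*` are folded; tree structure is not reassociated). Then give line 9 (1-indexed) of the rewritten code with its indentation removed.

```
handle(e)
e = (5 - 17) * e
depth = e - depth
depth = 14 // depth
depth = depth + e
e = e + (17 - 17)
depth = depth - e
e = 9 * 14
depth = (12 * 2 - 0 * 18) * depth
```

depth = 24 * depth

Transformed code:
handle(e)
e = -12 * e
depth = e - depth
depth = 14 // depth
depth = depth + e
e = e + 0
depth = depth - e
e = 126
depth = 24 * depth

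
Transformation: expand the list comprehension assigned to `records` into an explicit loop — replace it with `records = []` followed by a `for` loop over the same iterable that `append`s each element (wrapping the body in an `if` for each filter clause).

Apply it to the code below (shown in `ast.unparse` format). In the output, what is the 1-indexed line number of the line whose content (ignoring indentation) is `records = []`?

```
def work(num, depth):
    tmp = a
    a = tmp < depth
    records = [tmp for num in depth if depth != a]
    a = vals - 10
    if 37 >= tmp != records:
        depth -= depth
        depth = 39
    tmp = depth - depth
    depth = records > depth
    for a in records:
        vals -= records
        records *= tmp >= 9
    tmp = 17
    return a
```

4

Transformed code:
def work(num, depth):
    tmp = a
    a = tmp < depth
    records = []
    for num in depth:
        if depth != a:
            records.append(tmp)
    a = vals - 10
    if 37 >= tmp != records:
        depth -= depth
        depth = 39
    tmp = depth - depth
    depth = records > depth
    for a in records:
        vals -= records
        records *= tmp >= 9
    tmp = 17
    return a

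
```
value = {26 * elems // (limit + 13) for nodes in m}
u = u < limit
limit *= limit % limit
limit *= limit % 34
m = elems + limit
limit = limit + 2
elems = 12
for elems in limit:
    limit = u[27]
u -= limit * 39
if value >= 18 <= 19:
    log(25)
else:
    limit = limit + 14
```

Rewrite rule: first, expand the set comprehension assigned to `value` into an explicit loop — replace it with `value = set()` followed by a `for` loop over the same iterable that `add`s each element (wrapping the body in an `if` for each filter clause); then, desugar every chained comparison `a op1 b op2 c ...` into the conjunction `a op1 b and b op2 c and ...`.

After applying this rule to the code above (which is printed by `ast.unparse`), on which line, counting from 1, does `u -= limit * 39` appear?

12

Transformed code:
value = set()
for nodes in m:
    value.add(26 * elems // (limit + 13))
u = u < limit
limit *= limit % limit
limit *= limit % 34
m = elems + limit
limit = limit + 2
elems = 12
for elems in limit:
    limit = u[27]
u -= limit * 39
if value >= 18 and 18 <= 19:
    log(25)
else:
    limit = limit + 14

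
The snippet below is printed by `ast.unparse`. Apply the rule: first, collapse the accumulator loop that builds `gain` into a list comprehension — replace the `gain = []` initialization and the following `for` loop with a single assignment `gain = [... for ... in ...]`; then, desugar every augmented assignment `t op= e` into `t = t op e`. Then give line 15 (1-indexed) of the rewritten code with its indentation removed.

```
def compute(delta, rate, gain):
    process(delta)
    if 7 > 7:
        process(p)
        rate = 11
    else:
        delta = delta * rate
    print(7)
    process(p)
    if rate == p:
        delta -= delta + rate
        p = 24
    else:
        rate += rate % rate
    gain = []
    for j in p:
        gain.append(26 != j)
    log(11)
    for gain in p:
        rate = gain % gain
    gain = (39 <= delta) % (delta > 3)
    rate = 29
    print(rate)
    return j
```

gain = [26 != j for j in p]

Transformed code:
def compute(delta, rate, gain):
    process(delta)
    if 7 > 7:
        process(p)
        rate = 11
    else:
        delta = delta * rate
    print(7)
    process(p)
    if rate == p:
        delta = delta - (delta + rate)
        p = 24
    else:
        rate = rate + rate % rate
    gain = [26 != j for j in p]
    log(11)
    for gain in p:
        rate = gain % gain
    gain = (39 <= delta) % (delta > 3)
    rate = 29
    print(rate)
    return j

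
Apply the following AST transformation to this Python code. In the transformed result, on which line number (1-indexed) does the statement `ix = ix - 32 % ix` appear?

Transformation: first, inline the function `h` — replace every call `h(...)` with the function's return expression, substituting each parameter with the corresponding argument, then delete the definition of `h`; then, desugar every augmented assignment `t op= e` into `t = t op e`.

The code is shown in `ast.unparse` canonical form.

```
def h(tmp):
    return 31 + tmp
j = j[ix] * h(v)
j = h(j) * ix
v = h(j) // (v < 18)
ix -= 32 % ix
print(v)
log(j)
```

Transformed code:
j = j[ix] * (31 + v)
j = (31 + j) * ix
v = (31 + j) // (v < 18)
ix = ix - 32 % ix
print(v)
log(j)

4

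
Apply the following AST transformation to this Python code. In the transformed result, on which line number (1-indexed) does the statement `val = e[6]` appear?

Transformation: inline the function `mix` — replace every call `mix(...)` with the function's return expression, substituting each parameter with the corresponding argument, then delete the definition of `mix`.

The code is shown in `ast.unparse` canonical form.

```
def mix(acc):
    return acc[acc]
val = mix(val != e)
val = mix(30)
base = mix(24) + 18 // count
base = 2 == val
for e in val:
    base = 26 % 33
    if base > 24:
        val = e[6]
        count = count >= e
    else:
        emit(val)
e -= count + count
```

8

Transformed code:
val = (val != e)[val != e]
val = 30[30]
base = 24[24] + 18 // count
base = 2 == val
for e in val:
    base = 26 % 33
    if base > 24:
        val = e[6]
        count = count >= e
    else:
        emit(val)
e -= count + count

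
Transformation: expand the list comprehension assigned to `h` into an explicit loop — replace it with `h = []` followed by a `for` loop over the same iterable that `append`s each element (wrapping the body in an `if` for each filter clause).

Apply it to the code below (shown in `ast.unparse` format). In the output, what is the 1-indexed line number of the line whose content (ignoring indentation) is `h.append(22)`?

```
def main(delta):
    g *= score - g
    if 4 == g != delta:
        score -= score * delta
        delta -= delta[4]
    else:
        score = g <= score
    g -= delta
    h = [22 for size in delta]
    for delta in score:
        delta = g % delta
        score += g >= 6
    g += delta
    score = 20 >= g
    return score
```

Transformed code:
def main(delta):
    g *= score - g
    if 4 == g != delta:
        score -= score * delta
        delta -= delta[4]
    else:
        score = g <= score
    g -= delta
    h = []
    for size in delta:
        h.append(22)
    for delta in score:
        delta = g % delta
        score += g >= 6
    g += delta
    score = 20 >= g
    return score

11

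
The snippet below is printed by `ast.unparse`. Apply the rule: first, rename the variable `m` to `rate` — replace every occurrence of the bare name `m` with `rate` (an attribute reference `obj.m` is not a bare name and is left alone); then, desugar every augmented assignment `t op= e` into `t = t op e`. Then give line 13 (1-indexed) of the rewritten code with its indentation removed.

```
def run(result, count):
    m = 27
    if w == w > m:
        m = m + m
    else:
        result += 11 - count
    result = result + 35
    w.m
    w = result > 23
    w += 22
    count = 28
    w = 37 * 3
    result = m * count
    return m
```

result = rate * count

Transformed code:
def run(result, count):
    rate = 27
    if w == w > rate:
        rate = rate + rate
    else:
        result = result + (11 - count)
    result = result + 35
    w.m
    w = result > 23
    w = w + 22
    count = 28
    w = 37 * 3
    result = rate * count
    return rate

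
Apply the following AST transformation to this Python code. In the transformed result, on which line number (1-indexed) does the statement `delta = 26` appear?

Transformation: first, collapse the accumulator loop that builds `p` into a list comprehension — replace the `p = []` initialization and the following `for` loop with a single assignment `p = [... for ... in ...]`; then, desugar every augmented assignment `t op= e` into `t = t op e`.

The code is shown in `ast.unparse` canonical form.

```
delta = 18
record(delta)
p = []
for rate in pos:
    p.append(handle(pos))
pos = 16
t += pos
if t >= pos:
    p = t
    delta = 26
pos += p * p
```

8

Transformed code:
delta = 18
record(delta)
p = [handle(pos) for rate in pos]
pos = 16
t = t + pos
if t >= pos:
    p = t
    delta = 26
pos = pos + p * p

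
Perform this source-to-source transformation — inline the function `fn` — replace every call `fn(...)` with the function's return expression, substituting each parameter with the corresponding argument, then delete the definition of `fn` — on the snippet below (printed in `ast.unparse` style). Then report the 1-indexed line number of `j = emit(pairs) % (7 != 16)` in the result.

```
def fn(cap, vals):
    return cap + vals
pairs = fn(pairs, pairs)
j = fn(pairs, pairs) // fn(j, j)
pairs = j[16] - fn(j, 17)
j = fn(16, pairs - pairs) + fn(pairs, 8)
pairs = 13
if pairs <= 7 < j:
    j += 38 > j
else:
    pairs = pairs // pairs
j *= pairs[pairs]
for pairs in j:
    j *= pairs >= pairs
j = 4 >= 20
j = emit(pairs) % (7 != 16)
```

Transformed code:
pairs = pairs + pairs
j = (pairs + pairs) // (j + j)
pairs = j[16] - (j + 17)
j = 16 + (pairs - pairs) + (pairs + 8)
pairs = 13
if pairs <= 7 < j:
    j += 38 > j
else:
    pairs = pairs // pairs
j *= pairs[pairs]
for pairs in j:
    j *= pairs >= pairs
j = 4 >= 20
j = emit(pairs) % (7 != 16)

14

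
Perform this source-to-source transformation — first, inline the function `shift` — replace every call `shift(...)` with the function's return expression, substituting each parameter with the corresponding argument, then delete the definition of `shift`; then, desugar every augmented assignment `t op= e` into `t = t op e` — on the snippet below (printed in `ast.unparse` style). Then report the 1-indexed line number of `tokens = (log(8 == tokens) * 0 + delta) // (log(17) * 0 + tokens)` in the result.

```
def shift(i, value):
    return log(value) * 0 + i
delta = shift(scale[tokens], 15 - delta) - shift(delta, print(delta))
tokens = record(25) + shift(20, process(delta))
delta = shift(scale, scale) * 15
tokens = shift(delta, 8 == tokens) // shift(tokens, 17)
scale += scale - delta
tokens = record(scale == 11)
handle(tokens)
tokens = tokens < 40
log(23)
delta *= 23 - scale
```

Transformed code:
delta = log(15 - delta) * 0 + scale[tokens] - (log(print(delta)) * 0 + delta)
tokens = record(25) + (log(process(delta)) * 0 + 20)
delta = (log(scale) * 0 + scale) * 15
tokens = (log(8 == tokens) * 0 + delta) // (log(17) * 0 + tokens)
scale = scale + (scale - delta)
tokens = record(scale == 11)
handle(tokens)
tokens = tokens < 40
log(23)
delta = delta * (23 - scale)

4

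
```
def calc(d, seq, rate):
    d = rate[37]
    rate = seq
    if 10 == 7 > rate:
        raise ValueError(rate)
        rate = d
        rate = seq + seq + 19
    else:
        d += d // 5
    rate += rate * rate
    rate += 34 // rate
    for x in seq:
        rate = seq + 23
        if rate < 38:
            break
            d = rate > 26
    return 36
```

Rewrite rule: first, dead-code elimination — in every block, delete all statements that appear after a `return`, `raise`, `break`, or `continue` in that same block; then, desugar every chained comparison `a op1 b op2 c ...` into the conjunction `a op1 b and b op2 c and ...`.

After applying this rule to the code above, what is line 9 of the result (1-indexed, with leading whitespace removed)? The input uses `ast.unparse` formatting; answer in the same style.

Transformed code:
def calc(d, seq, rate):
    d = rate[37]
    rate = seq
    if 10 == 7 and 7 > rate:
        raise ValueError(rate)
    else:
        d += d // 5
    rate += rate * rate
    rate += 34 // rate
    for x in seq:
        rate = seq + 23
        if rate < 38:
            break
    return 36

rate += 34 // rate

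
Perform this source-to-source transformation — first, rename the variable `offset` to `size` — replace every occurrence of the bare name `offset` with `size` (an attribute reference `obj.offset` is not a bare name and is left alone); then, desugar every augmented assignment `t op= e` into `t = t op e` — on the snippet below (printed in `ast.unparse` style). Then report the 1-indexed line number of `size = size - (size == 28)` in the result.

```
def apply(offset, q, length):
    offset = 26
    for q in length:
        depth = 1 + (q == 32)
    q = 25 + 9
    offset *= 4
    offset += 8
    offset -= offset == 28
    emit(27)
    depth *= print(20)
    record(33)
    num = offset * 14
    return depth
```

8

Transformed code:
def apply(size, q, length):
    size = 26
    for q in length:
        depth = 1 + (q == 32)
    q = 25 + 9
    size = size * 4
    size = size + 8
    size = size - (size == 28)
    emit(27)
    depth = depth * print(20)
    record(33)
    num = size * 14
    return depth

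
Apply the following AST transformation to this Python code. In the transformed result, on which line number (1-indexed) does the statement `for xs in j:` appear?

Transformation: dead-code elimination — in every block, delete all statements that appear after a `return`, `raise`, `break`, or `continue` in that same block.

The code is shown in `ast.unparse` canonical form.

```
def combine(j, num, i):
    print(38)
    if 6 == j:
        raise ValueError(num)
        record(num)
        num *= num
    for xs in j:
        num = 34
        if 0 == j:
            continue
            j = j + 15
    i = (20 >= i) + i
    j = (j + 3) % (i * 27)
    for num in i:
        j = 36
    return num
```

Transformed code:
def combine(j, num, i):
    print(38)
    if 6 == j:
        raise ValueError(num)
    for xs in j:
        num = 34
        if 0 == j:
            continue
    i = (20 >= i) + i
    j = (j + 3) % (i * 27)
    for num in i:
        j = 36
    return num

5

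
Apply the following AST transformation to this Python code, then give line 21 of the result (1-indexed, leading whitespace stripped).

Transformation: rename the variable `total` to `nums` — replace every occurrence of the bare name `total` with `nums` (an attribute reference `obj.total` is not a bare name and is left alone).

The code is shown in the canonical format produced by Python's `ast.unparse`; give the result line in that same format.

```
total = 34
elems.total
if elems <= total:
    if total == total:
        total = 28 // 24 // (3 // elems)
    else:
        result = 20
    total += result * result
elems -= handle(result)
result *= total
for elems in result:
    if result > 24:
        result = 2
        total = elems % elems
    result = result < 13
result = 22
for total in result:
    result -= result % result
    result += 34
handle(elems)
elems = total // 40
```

Transformed code:
nums = 34
elems.total
if elems <= nums:
    if nums == nums:
        nums = 28 // 24 // (3 // elems)
    else:
        result = 20
    nums += result * result
elems -= handle(result)
result *= nums
for elems in result:
    if result > 24:
        result = 2
        nums = elems % elems
    result = result < 13
result = 22
for nums in result:
    result -= result % result
    result += 34
handle(elems)
elems = nums // 40

elems = nums // 40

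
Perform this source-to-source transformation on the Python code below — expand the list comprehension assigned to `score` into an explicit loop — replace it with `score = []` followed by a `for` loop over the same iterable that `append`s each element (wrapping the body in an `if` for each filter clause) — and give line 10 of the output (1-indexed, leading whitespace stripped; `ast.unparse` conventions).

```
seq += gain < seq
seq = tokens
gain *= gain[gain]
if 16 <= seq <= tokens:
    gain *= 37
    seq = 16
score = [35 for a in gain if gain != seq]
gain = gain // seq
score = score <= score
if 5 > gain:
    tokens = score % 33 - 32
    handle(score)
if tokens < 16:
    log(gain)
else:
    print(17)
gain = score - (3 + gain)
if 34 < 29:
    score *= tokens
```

Transformed code:
seq += gain < seq
seq = tokens
gain *= gain[gain]
if 16 <= seq <= tokens:
    gain *= 37
    seq = 16
score = []
for a in gain:
    if gain != seq:
        score.append(35)
gain = gain // seq
score = score <= score
if 5 > gain:
    tokens = score % 33 - 32
    handle(score)
if tokens < 16:
    log(gain)
else:
    print(17)
gain = score - (3 + gain)
if 34 < 29:
    score *= tokens

score.append(35)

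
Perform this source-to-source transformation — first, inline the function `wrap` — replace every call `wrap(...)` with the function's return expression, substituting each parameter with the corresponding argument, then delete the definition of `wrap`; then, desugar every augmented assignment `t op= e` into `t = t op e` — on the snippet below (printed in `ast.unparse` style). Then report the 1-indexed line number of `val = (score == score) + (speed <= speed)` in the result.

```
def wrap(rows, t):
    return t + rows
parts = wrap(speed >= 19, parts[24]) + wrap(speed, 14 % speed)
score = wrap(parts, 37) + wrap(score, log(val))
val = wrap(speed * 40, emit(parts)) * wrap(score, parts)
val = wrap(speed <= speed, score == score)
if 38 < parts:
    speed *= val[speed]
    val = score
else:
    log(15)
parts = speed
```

4

Transformed code:
parts = parts[24] + (speed >= 19) + (14 % speed + speed)
score = 37 + parts + (log(val) + score)
val = (emit(parts) + speed * 40) * (parts + score)
val = (score == score) + (speed <= speed)
if 38 < parts:
    speed = speed * val[speed]
    val = score
else:
    log(15)
parts = speed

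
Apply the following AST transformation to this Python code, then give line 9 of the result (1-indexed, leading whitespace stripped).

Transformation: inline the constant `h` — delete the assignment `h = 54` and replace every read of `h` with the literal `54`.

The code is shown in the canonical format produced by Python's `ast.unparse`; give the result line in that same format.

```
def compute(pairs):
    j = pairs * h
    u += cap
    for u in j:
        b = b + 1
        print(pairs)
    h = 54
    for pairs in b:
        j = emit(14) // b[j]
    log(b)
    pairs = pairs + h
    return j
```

Transformed code:
def compute(pairs):
    j = pairs * 54
    u += cap
    for u in j:
        b = b + 1
        print(pairs)
    for pairs in b:
        j = emit(14) // b[j]
    log(b)
    pairs = pairs + 54
    return j

log(b)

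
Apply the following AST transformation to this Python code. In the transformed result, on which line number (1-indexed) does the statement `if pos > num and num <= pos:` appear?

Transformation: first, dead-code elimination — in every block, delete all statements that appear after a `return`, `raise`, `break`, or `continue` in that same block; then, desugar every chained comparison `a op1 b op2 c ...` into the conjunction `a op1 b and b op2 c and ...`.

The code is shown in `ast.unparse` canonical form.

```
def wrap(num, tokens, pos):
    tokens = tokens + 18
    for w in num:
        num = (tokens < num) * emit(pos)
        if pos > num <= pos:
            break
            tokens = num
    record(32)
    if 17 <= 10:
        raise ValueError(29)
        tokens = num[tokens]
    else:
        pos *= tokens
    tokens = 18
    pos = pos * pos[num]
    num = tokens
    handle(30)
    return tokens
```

Transformed code:
def wrap(num, tokens, pos):
    tokens = tokens + 18
    for w in num:
        num = (tokens < num) * emit(pos)
        if pos > num and num <= pos:
            break
    record(32)
    if 17 <= 10:
        raise ValueError(29)
    else:
        pos *= tokens
    tokens = 18
    pos = pos * pos[num]
    num = tokens
    handle(30)
    return tokens

5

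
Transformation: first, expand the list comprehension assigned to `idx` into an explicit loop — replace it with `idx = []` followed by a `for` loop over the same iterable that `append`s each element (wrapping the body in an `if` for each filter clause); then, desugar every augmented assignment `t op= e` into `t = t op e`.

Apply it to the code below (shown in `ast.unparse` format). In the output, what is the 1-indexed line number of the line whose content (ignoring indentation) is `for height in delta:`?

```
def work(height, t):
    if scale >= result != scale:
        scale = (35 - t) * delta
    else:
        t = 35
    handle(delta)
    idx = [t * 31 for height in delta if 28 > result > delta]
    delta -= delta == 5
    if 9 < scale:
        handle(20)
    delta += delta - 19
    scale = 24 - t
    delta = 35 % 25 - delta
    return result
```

8

Transformed code:
def work(height, t):
    if scale >= result != scale:
        scale = (35 - t) * delta
    else:
        t = 35
    handle(delta)
    idx = []
    for height in delta:
        if 28 > result > delta:
            idx.append(t * 31)
    delta = delta - (delta == 5)
    if 9 < scale:
        handle(20)
    delta = delta + (delta - 19)
    scale = 24 - t
    delta = 35 % 25 - delta
    return result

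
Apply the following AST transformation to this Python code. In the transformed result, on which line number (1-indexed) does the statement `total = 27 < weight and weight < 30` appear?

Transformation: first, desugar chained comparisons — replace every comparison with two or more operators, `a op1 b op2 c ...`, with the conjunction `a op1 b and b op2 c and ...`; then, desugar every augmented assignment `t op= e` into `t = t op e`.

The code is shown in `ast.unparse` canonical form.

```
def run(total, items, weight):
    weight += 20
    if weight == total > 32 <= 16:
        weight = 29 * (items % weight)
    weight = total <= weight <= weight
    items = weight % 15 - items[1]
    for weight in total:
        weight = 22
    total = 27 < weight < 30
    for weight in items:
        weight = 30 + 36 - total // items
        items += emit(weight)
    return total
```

9

Transformed code:
def run(total, items, weight):
    weight = weight + 20
    if weight == total and total > 32 and (32 <= 16):
        weight = 29 * (items % weight)
    weight = total <= weight and weight <= weight
    items = weight % 15 - items[1]
    for weight in total:
        weight = 22
    total = 27 < weight and weight < 30
    for weight in items:
        weight = 30 + 36 - total // items
        items = items + emit(weight)
    return total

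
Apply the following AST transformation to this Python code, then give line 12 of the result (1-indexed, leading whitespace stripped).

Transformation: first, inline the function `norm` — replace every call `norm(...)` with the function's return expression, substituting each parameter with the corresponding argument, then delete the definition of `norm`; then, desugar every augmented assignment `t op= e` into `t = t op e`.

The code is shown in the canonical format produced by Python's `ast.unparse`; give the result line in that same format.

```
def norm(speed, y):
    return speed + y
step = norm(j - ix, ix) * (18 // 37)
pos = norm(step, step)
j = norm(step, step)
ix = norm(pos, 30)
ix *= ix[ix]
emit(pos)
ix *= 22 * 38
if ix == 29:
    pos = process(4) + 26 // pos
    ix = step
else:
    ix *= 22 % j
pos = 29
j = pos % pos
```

Transformed code:
step = (j - ix + ix) * (18 // 37)
pos = step + step
j = step + step
ix = pos + 30
ix = ix * ix[ix]
emit(pos)
ix = ix * (22 * 38)
if ix == 29:
    pos = process(4) + 26 // pos
    ix = step
else:
    ix = ix * (22 % j)
pos = 29
j = pos % pos

ix = ix * (22 % j)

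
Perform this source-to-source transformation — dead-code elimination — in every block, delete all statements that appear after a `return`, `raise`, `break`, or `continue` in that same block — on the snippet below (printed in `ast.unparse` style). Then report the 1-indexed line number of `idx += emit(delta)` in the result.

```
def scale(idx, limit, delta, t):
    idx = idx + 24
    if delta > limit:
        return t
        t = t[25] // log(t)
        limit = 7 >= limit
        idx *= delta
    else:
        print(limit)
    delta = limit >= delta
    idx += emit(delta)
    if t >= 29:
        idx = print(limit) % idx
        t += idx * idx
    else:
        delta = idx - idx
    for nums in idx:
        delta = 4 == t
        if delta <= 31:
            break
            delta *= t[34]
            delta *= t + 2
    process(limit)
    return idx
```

8

Transformed code:
def scale(idx, limit, delta, t):
    idx = idx + 24
    if delta > limit:
        return t
    else:
        print(limit)
    delta = limit >= delta
    idx += emit(delta)
    if t >= 29:
        idx = print(limit) % idx
        t += idx * idx
    else:
        delta = idx - idx
    for nums in idx:
        delta = 4 == t
        if delta <= 31:
            break
    process(limit)
    return idx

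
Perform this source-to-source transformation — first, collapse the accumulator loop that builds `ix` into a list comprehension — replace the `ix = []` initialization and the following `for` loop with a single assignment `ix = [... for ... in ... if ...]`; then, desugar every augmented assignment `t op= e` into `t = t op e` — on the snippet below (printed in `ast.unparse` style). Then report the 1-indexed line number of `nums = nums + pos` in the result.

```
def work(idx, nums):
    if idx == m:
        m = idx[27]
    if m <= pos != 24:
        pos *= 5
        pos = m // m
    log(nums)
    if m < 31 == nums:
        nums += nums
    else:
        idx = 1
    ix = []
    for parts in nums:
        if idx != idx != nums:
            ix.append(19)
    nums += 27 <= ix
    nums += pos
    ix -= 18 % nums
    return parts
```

Transformed code:
def work(idx, nums):
    if idx == m:
        m = idx[27]
    if m <= pos != 24:
        pos = pos * 5
        pos = m // m
    log(nums)
    if m < 31 == nums:
        nums = nums + nums
    else:
        idx = 1
    ix = [19 for parts in nums if idx != idx != nums]
    nums = nums + (27 <= ix)
    nums = nums + pos
    ix = ix - 18 % nums
    return parts

14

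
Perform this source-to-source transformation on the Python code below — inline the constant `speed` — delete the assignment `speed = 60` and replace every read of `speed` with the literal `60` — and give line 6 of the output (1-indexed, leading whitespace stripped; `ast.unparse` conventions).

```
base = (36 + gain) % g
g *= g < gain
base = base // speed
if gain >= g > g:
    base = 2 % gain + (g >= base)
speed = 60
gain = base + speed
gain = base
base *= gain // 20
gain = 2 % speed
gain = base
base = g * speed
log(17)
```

Transformed code:
base = (36 + gain) % g
g *= g < gain
base = base // 60
if gain >= g > g:
    base = 2 % gain + (g >= base)
gain = base + 60
gain = base
base *= gain // 20
gain = 2 % 60
gain = base
base = g * 60
log(17)

gain = base + 60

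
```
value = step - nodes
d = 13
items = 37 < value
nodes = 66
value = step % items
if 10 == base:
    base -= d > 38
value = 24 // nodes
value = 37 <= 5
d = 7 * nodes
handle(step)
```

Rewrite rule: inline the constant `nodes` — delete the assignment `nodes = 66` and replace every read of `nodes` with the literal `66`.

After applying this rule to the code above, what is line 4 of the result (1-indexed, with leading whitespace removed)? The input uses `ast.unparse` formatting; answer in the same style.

value = step % items

Transformed code:
value = step - 66
d = 13
items = 37 < value
value = step % items
if 10 == base:
    base -= d > 38
value = 24 // 66
value = 37 <= 5
d = 7 * 66
handle(step)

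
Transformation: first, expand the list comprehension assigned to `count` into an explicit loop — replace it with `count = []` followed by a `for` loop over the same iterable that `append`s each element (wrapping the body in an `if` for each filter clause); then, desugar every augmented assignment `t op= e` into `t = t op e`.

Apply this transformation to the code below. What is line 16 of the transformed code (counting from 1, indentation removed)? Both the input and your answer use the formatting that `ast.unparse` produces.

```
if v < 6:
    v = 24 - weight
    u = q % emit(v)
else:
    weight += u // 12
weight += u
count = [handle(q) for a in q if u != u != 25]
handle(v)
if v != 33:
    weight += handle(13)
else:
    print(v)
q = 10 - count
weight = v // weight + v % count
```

q = 10 - count

Transformed code:
if v < 6:
    v = 24 - weight
    u = q % emit(v)
else:
    weight = weight + u // 12
weight = weight + u
count = []
for a in q:
    if u != u != 25:
        count.append(handle(q))
handle(v)
if v != 33:
    weight = weight + handle(13)
else:
    print(v)
q = 10 - count
weight = v // weight + v % count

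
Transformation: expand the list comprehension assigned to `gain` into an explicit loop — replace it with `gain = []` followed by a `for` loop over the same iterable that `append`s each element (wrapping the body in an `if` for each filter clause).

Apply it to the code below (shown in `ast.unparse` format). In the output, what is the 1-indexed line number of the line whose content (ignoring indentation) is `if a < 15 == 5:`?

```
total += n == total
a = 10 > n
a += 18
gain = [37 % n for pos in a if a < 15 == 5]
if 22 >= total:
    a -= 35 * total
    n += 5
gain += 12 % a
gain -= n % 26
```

Transformed code:
total += n == total
a = 10 > n
a += 18
gain = []
for pos in a:
    if a < 15 == 5:
        gain.append(37 % n)
if 22 >= total:
    a -= 35 * total
    n += 5
gain += 12 % a
gain -= n % 26

6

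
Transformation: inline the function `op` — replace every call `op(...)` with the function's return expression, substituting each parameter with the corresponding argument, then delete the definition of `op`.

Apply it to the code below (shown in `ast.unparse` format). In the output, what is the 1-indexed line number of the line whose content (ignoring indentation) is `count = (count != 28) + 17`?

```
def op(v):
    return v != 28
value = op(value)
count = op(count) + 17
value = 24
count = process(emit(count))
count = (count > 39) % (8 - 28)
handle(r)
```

2

Transformed code:
value = value != 28
count = (count != 28) + 17
value = 24
count = process(emit(count))
count = (count > 39) % (8 - 28)
handle(r)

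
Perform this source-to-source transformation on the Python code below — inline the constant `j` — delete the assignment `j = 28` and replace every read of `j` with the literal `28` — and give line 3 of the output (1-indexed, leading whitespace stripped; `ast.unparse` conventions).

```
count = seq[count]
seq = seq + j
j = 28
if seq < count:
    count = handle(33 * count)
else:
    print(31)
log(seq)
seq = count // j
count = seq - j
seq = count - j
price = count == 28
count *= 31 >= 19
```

if seq < count:

Transformed code:
count = seq[count]
seq = seq + 28
if seq < count:
    count = handle(33 * count)
else:
    print(31)
log(seq)
seq = count // 28
count = seq - 28
seq = count - 28
price = count == 28
count *= 31 >= 19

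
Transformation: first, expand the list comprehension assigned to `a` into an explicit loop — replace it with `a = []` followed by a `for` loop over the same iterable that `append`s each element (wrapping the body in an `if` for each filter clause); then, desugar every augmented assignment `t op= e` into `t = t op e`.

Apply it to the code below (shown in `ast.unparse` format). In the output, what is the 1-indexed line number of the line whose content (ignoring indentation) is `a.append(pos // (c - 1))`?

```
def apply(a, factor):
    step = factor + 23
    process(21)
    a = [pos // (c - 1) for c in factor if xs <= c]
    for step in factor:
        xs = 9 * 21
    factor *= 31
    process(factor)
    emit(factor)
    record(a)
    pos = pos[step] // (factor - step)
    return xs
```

7

Transformed code:
def apply(a, factor):
    step = factor + 23
    process(21)
    a = []
    for c in factor:
        if xs <= c:
            a.append(pos // (c - 1))
    for step in factor:
        xs = 9 * 21
    factor = factor * 31
    process(factor)
    emit(factor)
    record(a)
    pos = pos[step] // (factor - step)
    return xs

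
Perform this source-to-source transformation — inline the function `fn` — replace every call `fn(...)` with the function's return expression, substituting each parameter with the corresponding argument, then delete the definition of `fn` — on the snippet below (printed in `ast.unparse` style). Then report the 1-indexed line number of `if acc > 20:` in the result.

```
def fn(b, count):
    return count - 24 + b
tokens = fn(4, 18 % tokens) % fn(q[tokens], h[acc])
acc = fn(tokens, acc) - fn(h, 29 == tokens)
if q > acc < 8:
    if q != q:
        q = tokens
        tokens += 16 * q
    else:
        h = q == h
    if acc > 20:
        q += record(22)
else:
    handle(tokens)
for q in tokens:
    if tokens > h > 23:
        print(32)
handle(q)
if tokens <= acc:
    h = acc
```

Transformed code:
tokens = (18 % tokens - 24 + 4) % (h[acc] - 24 + q[tokens])
acc = acc - 24 + tokens - ((29 == tokens) - 24 + h)
if q > acc < 8:
    if q != q:
        q = tokens
        tokens += 16 * q
    else:
        h = q == h
    if acc > 20:
        q += record(22)
else:
    handle(tokens)
for q in tokens:
    if tokens > h > 23:
        print(32)
handle(q)
if tokens <= acc:
    h = acc

9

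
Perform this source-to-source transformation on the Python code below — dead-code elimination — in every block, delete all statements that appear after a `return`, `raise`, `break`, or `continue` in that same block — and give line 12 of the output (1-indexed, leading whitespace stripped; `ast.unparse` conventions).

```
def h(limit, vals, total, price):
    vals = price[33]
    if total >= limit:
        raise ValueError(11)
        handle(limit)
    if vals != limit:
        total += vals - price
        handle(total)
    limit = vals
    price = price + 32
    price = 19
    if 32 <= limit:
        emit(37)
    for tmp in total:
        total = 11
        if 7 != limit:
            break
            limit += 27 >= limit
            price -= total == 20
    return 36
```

Transformed code:
def h(limit, vals, total, price):
    vals = price[33]
    if total >= limit:
        raise ValueError(11)
    if vals != limit:
        total += vals - price
        handle(total)
    limit = vals
    price = price + 32
    price = 19
    if 32 <= limit:
        emit(37)
    for tmp in total:
        total = 11
        if 7 != limit:
            break
    return 36

emit(37)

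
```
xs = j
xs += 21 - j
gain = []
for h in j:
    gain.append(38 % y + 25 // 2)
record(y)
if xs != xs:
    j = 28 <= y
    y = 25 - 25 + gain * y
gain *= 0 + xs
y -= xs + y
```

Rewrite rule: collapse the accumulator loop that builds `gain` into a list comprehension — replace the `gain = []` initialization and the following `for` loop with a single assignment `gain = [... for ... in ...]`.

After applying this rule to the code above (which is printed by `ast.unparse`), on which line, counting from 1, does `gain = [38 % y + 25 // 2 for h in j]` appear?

3

Transformed code:
xs = j
xs += 21 - j
gain = [38 % y + 25 // 2 for h in j]
record(y)
if xs != xs:
    j = 28 <= y
    y = 25 - 25 + gain * y
gain *= 0 + xs
y -= xs + y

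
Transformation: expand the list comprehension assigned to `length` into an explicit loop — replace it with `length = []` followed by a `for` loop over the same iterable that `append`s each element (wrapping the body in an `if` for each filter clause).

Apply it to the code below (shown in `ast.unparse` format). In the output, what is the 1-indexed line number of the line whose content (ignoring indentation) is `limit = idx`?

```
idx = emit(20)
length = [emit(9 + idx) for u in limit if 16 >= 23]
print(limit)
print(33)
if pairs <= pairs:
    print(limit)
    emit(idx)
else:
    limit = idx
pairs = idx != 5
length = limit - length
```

Transformed code:
idx = emit(20)
length = []
for u in limit:
    if 16 >= 23:
        length.append(emit(9 + idx))
print(limit)
print(33)
if pairs <= pairs:
    print(limit)
    emit(idx)
else:
    limit = idx
pairs = idx != 5
length = limit - length

12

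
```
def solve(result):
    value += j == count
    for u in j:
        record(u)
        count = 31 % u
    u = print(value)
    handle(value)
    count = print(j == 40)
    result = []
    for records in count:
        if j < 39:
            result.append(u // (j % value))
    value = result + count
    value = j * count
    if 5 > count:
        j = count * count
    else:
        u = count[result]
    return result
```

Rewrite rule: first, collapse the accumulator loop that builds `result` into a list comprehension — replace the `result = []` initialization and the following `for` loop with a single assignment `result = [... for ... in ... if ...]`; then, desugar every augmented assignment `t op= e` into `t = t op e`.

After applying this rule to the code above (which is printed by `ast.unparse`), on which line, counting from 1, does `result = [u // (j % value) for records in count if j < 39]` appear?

9

Transformed code:
def solve(result):
    value = value + (j == count)
    for u in j:
        record(u)
        count = 31 % u
    u = print(value)
    handle(value)
    count = print(j == 40)
    result = [u // (j % value) for records in count if j < 39]
    value = result + count
    value = j * count
    if 5 > count:
        j = count * count
    else:
        u = count[result]
    return result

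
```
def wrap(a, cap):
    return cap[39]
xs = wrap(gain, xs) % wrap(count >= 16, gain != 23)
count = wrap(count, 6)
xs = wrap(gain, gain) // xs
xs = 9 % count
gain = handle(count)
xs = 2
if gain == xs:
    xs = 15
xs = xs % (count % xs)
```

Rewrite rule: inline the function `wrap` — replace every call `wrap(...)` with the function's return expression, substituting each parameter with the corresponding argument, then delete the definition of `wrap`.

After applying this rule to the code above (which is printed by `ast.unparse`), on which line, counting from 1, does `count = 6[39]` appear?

Transformed code:
xs = xs[39] % (gain != 23)[39]
count = 6[39]
xs = gain[39] // xs
xs = 9 % count
gain = handle(count)
xs = 2
if gain == xs:
    xs = 15
xs = xs % (count % xs)

2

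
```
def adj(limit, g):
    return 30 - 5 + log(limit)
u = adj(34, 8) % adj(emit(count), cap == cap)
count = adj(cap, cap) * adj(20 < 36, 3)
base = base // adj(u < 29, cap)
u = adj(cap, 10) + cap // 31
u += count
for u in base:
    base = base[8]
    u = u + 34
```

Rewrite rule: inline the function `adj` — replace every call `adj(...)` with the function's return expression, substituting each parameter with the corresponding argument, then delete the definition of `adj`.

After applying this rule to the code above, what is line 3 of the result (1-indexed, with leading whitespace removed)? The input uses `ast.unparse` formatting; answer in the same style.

Transformed code:
u = (30 - 5 + log(34)) % (30 - 5 + log(emit(count)))
count = (30 - 5 + log(cap)) * (30 - 5 + log(20 < 36))
base = base // (30 - 5 + log(u < 29))
u = 30 - 5 + log(cap) + cap // 31
u += count
for u in base:
    base = base[8]
    u = u + 34

base = base // (30 - 5 + log(u < 29))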